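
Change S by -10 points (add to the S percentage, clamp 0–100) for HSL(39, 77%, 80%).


Original S = 77%
Adjustment = -10 percentage points
New S = 77 + (-10) = 67
Clamp to [0, 100] → 67
= HSL(39°, 67%, 80%)


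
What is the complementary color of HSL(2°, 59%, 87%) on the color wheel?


Complement = opposite side of color wheel = hue + 180°
H' = (2 + 180) mod 360 = 182°
S and L unchanged.
= HSL(182°, 59%, 87%)


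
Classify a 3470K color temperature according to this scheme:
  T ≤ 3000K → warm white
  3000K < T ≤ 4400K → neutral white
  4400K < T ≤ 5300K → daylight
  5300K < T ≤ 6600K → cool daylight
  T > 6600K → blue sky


Temperature: 3470K
3000K < 3470K ≤ 4400K → neutral white
Classification: neutral white


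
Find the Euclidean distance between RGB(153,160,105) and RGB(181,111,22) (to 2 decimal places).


d = √[(R₁-R₂)² + (G₁-G₂)² + (B₁-B₂)²]
d = √[(153-181)² + (160-111)² + (105-22)²]
d = √[784 + 2401 + 6889]
d = √10074
d ≈ 100.37


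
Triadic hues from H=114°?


Triadic: equally spaced at 120° intervals
H1 = 114°
H2 = (114 + 120) mod 360 = 234°
H3 = (114 + 240) mod 360 = 354°
Triadic = 114°, 234°, 354°


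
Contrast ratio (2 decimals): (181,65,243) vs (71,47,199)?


Linearize each sRGB channel c=v/255: c/12.92 if c ≤ 0.04045 else ((c+0.055)/1.055)^2.4
L = 0.2126×R_lin + 0.7152×G_lin + 0.0722×B_lin
Color 1 (181,65,243):
  R=181: 181/255≈0.7098 > 0.04045 → ((0.7098+0.055)/1.055)^2.4 ≈ 0.46208
  G=65: 65/255≈0.2549 > 0.04045 → ((0.2549+0.055)/1.055)^2.4 ≈ 0.05286
  B=243: 243/255≈0.9529 > 0.04045 → ((0.9529+0.055)/1.055)^2.4 ≈ 0.89627
  L1 = 0.2126×0.46208 + 0.7152×0.05286 + 0.0722×0.89627 ≈ 0.20075
Color 2 (71,47,199):
  R=71: 71/255≈0.2784 > 0.04045 → ((0.2784+0.055)/1.055)^2.4 ≈ 0.06301
  G=47: 47/255≈0.1843 > 0.04045 → ((0.1843+0.055)/1.055)^2.4 ≈ 0.02843
  B=199: 199/255≈0.7804 > 0.04045 → ((0.7804+0.055)/1.055)^2.4 ≈ 0.57112
  L2 = 0.2126×0.06301 + 0.7152×0.02843 + 0.0722×0.57112 ≈ 0.07496
Lighter = 0.20075, Darker = 0.07496
Ratio = (L_lighter + 0.05) / (L_darker + 0.05)
Ratio = (0.20075 + 0.05) / (0.07496 + 0.05) = 0.25075 / 0.12496 ≈ 2.0067
Ratio ≈ 2.01:1


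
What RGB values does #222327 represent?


22 → 34 (R)
23 → 35 (G)
27 → 39 (B)
= RGB(34, 35, 39)


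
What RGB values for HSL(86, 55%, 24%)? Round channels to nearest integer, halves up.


H=86°, S=0.55, L=0.24
C = (1-|2L-1|)×S = (1-|-0.52|)×0.55 = 0.264
H' = H/60 = 86/60 ≈ 1.4333; X = C×(1-|H' mod 2 - 1|) = 0.1496
m = L - C/2 = 0.24 - 0.132 = 0.108
Sector ⌊H'⌋ = 1 → (R',G',B') = (0.1496, 0.264, 0.0)
RGB = ((R'+m)×255, (G'+m)×255, (B'+m)×255) = (65.688, 94.86, 27.54)
Round half up → RGB(66, 95, 28)


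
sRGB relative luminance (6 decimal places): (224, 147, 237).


Linearize each channel (sRGB transfer function): c = v/255; c_lin = c/12.92 if c ≤ 0.04045, else ((c+0.055)/1.055)^2.4
  R: 224/255 ≈ 0.878431 > 0.04045 → ((0.878431+0.055)/1.055)^2.4 ≈ 0.745404
  G: 147/255 ≈ 0.576471 > 0.04045 → ((0.576471+0.055)/1.055)^2.4 ≈ 0.291771
  B: 237/255 ≈ 0.929412 > 0.04045 → ((0.929412+0.055)/1.055)^2.4 ≈ 0.846873
R_lin = 0.745404, G_lin = 0.291771, B_lin = 0.846873
L = 0.2126×R + 0.7152×G + 0.0722×B
L = 0.2126×0.745404 + 0.7152×0.291771 + 0.0722×0.846873
L ≈ 0.428292


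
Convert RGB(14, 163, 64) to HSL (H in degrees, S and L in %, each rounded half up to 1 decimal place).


Normalize: R'=14/255≈0.0549, G'=163/255≈0.6392, B'=64/255≈0.2510
Max=163/255, Min=14/255, Δ=Max-Min=149/255
L = (Max+Min)/2 = (163+14)/510 = 177/510 = 0.34705… → L = 34.7%
L ≤ 0.5 → S = Δ/(Max+Min) = 149/(163+14) = 149/177 = 0.84180… → S = 84.2%
(the 1/255 factors cancel in S and H, so raw channel differences can be used)
Max is G' → H = 60 × ((B-R)/Δ + 2) = 60 × ((64-14)/149 + 2)
  50/149 + 2 = 0.3355… + 2 = 2.3355…
  H = 60 × 2.3355… = 140.134…° → H = 140.1°
= HSL(140.1°, 84.2%, 34.7%)


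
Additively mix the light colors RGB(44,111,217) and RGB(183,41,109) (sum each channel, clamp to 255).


Additive: each channel = min(255, C₁+C₂)
R: 44+183 = 227 → 227
G: 111+41 = 152 → 152
B: 217+109 = 326 → 255
= RGB(227, 152, 255)


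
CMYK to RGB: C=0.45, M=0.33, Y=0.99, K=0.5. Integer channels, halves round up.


R = 255 × (1-C) × (1-K) = 255 × 0.55 × 0.50 = 70.125 → 70
G = 255 × (1-M) × (1-K) = 255 × 0.67 × 0.50 = 85.425 → 85
B = 255 × (1-Y) × (1-K) = 255 × 0.01 × 0.50 = 1.275 → 1
= RGB(70, 85, 1)


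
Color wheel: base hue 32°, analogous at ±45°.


Base hue: 32°
Left analog: (32 - 45) mod 360 = 347°
Right analog: (32 + 45) mod 360 = 77°
Analogous hues = 347° and 77°


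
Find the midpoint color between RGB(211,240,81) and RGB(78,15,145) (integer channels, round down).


Midpoint: each channel = ⌊(C₁+C₂)/2⌋
R: ⌊(211+78)/2⌋ = 144
G: ⌊(240+15)/2⌋ = 127
B: ⌊(81+145)/2⌋ = 113
= RGB(144, 127, 113)


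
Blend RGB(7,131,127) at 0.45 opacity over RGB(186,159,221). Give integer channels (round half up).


C = α×F + (1-α)×B, with 1-α = 0.55
R: 0.45×7 + 0.55×186 = 3.15 + 102.30 = 105.45 → 105
G: 0.45×131 + 0.55×159 = 58.95 + 87.45 = 146.40 → 146
B: 0.45×127 + 0.55×221 = 57.15 + 121.55 = 178.70 → 179
= RGB(105, 146, 179)


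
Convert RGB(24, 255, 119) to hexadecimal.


R = 24 → 18 (hex)
G = 255 → FF (hex)
B = 119 → 77 (hex)
Hex = #18FF77


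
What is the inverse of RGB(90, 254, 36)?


Invert: (255-R, 255-G, 255-B)
R: 255-90 = 165
G: 255-254 = 1
B: 255-36 = 219
= RGB(165, 1, 219)


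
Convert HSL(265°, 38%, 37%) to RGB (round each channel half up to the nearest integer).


H=265°, S=0.38, L=0.37
C = (1-|2L-1|)×S = (1-|-0.26|)×0.38 = 0.2812
H' = H/60 = 265/60 ≈ 4.4167; X = C×(1-|H' mod 2 - 1|) ≈ 0.1172
m = L - C/2 = 0.37 - 0.1406 = 0.2294
Sector ⌊H'⌋ = 4 → (R',G',B') = (≈0.1172, 0.0, 0.2812)
RGB = ((R'+m)×255, (G'+m)×255, (B'+m)×255) = (88.3745, 58.497, 130.203)
Round half up → RGB(88, 58, 130)


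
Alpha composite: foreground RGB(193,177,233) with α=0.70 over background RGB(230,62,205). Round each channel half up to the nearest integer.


C = α×F + (1-α)×B, with 1-α = 0.30
R: 0.70×193 + 0.30×230 = 135.10 + 69.00 = 204.10 → 204
G: 0.70×177 + 0.30×62 = 123.90 + 18.60 = 142.50 → 143
B: 0.70×233 + 0.30×205 = 163.10 + 61.50 = 224.60 → 225
= RGB(204, 143, 225)


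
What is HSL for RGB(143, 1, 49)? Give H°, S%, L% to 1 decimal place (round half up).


Normalize: R'=143/255≈0.5608, G'=1/255≈0.0039, B'=49/255≈0.1922
Max=143/255, Min=1/255, Δ=Max-Min=142/255
L = (Max+Min)/2 = (143+1)/510 = 144/510 = 0.28235… → L = 28.2%
L ≤ 0.5 → S = Δ/(Max+Min) = 142/(143+1) = 142/144 = 0.98611… → S = 98.6%
(the 1/255 factors cancel in S and H, so raw channel differences can be used)
Max is R' → H = 60 × (((G-B)/Δ) mod 6) = 60 × (((1-49)/142) mod 6)
  (-48)/142 = -0.3380…; negative, so add 6 → 5.6619…
  H = 60 × 5.6619… = 339.718…° → H = 339.7°
= HSL(339.7°, 98.6%, 28.2%)


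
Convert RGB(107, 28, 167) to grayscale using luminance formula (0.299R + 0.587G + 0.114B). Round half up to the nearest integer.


Gray = 0.299×R + 0.587×G + 0.114×B
Gray = 0.299×107 + 0.587×28 + 0.114×167
Gray = 31.993 + 16.436 + 19.038
Gray = 67.467 → round half up → 67
Gray = 67


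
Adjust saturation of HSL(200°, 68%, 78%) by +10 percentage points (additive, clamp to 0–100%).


Original S = 68%
Adjustment = +10 percentage points
New S = 68 + (10) = 78
Clamp to [0, 100] → 78
= HSL(200°, 78%, 78%)


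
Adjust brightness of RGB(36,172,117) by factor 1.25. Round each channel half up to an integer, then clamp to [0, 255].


Multiply each channel by 1.25, round half up, clamp to [0, 255]
R: 36×1.25 = 45
G: 172×1.25 = 215
B: 117×1.25 = 146.25 → round → 146
= RGB(45, 215, 146)


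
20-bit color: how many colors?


Colors = 2^bits = 2^20
= 1,048,576 colors


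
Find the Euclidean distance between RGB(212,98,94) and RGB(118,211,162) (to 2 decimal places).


d = √[(R₁-R₂)² + (G₁-G₂)² + (B₁-B₂)²]
d = √[(212-118)² + (98-211)² + (94-162)²]
d = √[8836 + 12769 + 4624]
d = √26229
d ≈ 161.95


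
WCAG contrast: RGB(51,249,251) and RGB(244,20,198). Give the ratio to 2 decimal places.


Linearize each sRGB channel c=v/255: c/12.92 if c ≤ 0.04045 else ((c+0.055)/1.055)^2.4
L = 0.2126×R_lin + 0.7152×G_lin + 0.0722×B_lin
Color 1 (51,249,251):
  R=51: 51/255≈0.2000 > 0.04045 → ((0.2000+0.055)/1.055)^2.4 ≈ 0.03310
  G=249: 249/255≈0.9765 > 0.04045 → ((0.9765+0.055)/1.055)^2.4 ≈ 0.94731
  B=251: 251/255≈0.9843 > 0.04045 → ((0.9843+0.055)/1.055)^2.4 ≈ 0.96469
  L1 = 0.2126×0.03310 + 0.7152×0.94731 + 0.0722×0.96469 ≈ 0.75420
Color 2 (244,20,198):
  R=244: 244/255≈0.9569 > 0.04045 → ((0.9569+0.055)/1.055)^2.4 ≈ 0.90466
  G=20: 20/255≈0.0784 > 0.04045 → ((0.0784+0.055)/1.055)^2.4 ≈ 0.00700
  B=198: 198/255≈0.7765 > 0.04045 → ((0.7765+0.055)/1.055)^2.4 ≈ 0.56471
  L2 = 0.2126×0.90466 + 0.7152×0.00700 + 0.0722×0.56471 ≈ 0.23811
Lighter = 0.75420, Darker = 0.23811
Ratio = (L_lighter + 0.05) / (L_darker + 0.05)
Ratio = (0.75420 + 0.05) / (0.23811 + 0.05) = 0.80420 / 0.28811 ≈ 2.7913
Ratio ≈ 2.79:1


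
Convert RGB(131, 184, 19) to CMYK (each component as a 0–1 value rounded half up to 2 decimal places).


R'=131/255≈0.5137, G'=184/255≈0.7216, B'=19/255≈0.0745
K = 1 - max(R',G',B') = 1 - 184/255 = 71/255 = 0.27843… → 0.28
(1-R'-K)/(1-K) simplifies to (max-R)/max with max = 184:
C = (184-131)/184 = 53/184 = 0.28804… → 0.29
M = (184-184)/184 = 0/184 = 0 → 0.00
Y = (184-19)/184 = 165/184 = 0.89673… → 0.90
= CMYK(0.29, 0.00, 0.90, 0.28)


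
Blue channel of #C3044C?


Color: #C3044C
R = C3 = 195
G = 04 = 4
B = 4C = 76
Blue = 76


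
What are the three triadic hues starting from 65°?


Triadic: equally spaced at 120° intervals
H1 = 65°
H2 = (65 + 120) mod 360 = 185°
H3 = (65 + 240) mod 360 = 305°
Triadic = 65°, 185°, 305°


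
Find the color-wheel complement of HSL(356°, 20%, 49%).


Complement = opposite side of color wheel = hue + 180°
H' = (356 + 180) mod 360 = 176°
S and L unchanged.
= HSL(176°, 20%, 49%)


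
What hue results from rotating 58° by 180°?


New hue = (H + rotation) mod 360
New hue = (58 + 180) mod 360
= 238 mod 360
= 238°


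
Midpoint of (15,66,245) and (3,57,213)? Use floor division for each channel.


Midpoint: each channel = ⌊(C₁+C₂)/2⌋
R: ⌊(15+3)/2⌋ = 9
G: ⌊(66+57)/2⌋ = 61
B: ⌊(245+213)/2⌋ = 229
= RGB(9, 61, 229)


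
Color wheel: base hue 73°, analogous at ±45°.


Base hue: 73°
Left analog: (73 - 45) mod 360 = 28°
Right analog: (73 + 45) mod 360 = 118°
Analogous hues = 28° and 118°


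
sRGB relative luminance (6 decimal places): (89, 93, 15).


Linearize each channel (sRGB transfer function): c = v/255; c_lin = c/12.92 if c ≤ 0.04045, else ((c+0.055)/1.055)^2.4
  R: 89/255 ≈ 0.349020 > 0.04045 → ((0.349020+0.055)/1.055)^2.4 ≈ 0.099899
  G: 93/255 ≈ 0.364706 > 0.04045 → ((0.364706+0.055)/1.055)^2.4 ≈ 0.109462
  B: 15/255 ≈ 0.058824 > 0.04045 → ((0.058824+0.055)/1.055)^2.4 ≈ 0.004777
R_lin = 0.099899, G_lin = 0.109462, B_lin = 0.004777
L = 0.2126×R + 0.7152×G + 0.0722×B
L = 0.2126×0.099899 + 0.7152×0.109462 + 0.0722×0.004777
L ≈ 0.099870


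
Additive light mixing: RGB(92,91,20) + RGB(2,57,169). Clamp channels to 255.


Additive: each channel = min(255, C₁+C₂)
R: 92+2 = 94 → 94
G: 91+57 = 148 → 148
B: 20+169 = 189 → 189
= RGB(94, 148, 189)


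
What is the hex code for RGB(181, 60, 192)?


R = 181 → B5 (hex)
G = 60 → 3C (hex)
B = 192 → C0 (hex)
Hex = #B53CC0


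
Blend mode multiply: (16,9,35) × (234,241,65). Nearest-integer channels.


Multiply: C = A×B/255, rounded to nearest integer
R: 16×234/255 = 3744/255 ≈ 14.682 → 15
G: 9×241/255 = 2169/255 ≈ 8.506 → 9
B: 35×65/255 = 2275/255 ≈ 8.922 → 9
= RGB(15, 9, 9)


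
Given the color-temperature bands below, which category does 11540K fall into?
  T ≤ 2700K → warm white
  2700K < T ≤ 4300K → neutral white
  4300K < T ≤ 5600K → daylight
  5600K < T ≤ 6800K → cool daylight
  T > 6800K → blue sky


Temperature: 11540K
11540K > 6800K → blue sky
Classification: blue sky


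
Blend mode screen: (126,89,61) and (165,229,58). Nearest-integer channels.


Screen: C = 255 - (255-A)×(255-B)/255, rounded to nearest integer
R: 255 - (255-126)×(255-165)/255 = 255 - 11610/255 ≈ 255 - 45.529 = 209.471 → 209
G: 255 - (255-89)×(255-229)/255 = 255 - 4316/255 ≈ 255 - 16.925 = 238.075 → 238
B: 255 - (255-61)×(255-58)/255 = 255 - 38218/255 ≈ 255 - 149.875 = 105.125 → 105
= RGB(209, 238, 105)


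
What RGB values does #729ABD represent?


72 → 114 (R)
9A → 154 (G)
BD → 189 (B)
= RGB(114, 154, 189)


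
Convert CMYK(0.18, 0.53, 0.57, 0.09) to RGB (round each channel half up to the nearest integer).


R = 255 × (1-C) × (1-K) = 255 × 0.82 × 0.91 = 190.281 → 190
G = 255 × (1-M) × (1-K) = 255 × 0.47 × 0.91 = 109.0635 → 109
B = 255 × (1-Y) × (1-K) = 255 × 0.43 × 0.91 = 99.7815 → 100
= RGB(190, 109, 100)


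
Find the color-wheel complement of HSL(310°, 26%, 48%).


Complement = opposite side of color wheel = hue + 180°
H' = (310 + 180) mod 360 = 130°
S and L unchanged.
= HSL(130°, 26%, 48%)


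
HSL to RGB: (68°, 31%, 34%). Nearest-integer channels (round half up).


H=68°, S=0.31, L=0.34
C = (1-|2L-1|)×S = (1-|-0.32|)×0.31 = 0.2108
H' = H/60 = 68/60 ≈ 1.1333; X = C×(1-|H' mod 2 - 1|) ≈ 0.1827
m = L - C/2 = 0.34 - 0.1054 = 0.2346
Sector ⌊H'⌋ = 1 → (R',G',B') = (≈0.1827, 0.2108, 0.0)
RGB = ((R'+m)×255, (G'+m)×255, (B'+m)×255) = (106.4098, 113.577, 59.823)
Round half up → RGB(106, 114, 60)


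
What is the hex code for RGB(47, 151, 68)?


R = 47 → 2F (hex)
G = 151 → 97 (hex)
B = 68 → 44 (hex)
Hex = #2F9744


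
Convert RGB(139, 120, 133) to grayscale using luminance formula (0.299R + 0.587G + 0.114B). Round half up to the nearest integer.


Gray = 0.299×R + 0.587×G + 0.114×B
Gray = 0.299×139 + 0.587×120 + 0.114×133
Gray = 41.561 + 70.440 + 15.162
Gray = 127.163 → round half up → 127
Gray = 127


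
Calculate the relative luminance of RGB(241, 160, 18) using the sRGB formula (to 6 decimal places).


Linearize each channel (sRGB transfer function): c = v/255; c_lin = c/12.92 if c ≤ 0.04045, else ((c+0.055)/1.055)^2.4
  R: 241/255 ≈ 0.945098 > 0.04045 → ((0.945098+0.055)/1.055)^2.4 ≈ 0.879622
  G: 160/255 ≈ 0.627451 > 0.04045 → ((0.627451+0.055)/1.055)^2.4 ≈ 0.351533
  B: 18/255 ≈ 0.070588 > 0.04045 → ((0.070588+0.055)/1.055)^2.4 ≈ 0.006049
R_lin = 0.879622, G_lin = 0.351533, B_lin = 0.006049
L = 0.2126×R + 0.7152×G + 0.0722×B
L = 0.2126×0.879622 + 0.7152×0.351533 + 0.0722×0.006049
L ≈ 0.438861


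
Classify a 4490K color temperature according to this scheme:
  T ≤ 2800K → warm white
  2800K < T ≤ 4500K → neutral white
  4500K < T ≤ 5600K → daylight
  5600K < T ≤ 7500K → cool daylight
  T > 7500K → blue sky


Temperature: 4490K
2800K < 4490K ≤ 4500K → neutral white
Classification: neutral white


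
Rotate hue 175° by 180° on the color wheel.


New hue = (H + rotation) mod 360
New hue = (175 + 180) mod 360
= 355 mod 360
= 355°


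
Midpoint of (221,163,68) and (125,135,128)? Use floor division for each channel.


Midpoint: each channel = ⌊(C₁+C₂)/2⌋
R: ⌊(221+125)/2⌋ = 173
G: ⌊(163+135)/2⌋ = 149
B: ⌊(68+128)/2⌋ = 98
= RGB(173, 149, 98)


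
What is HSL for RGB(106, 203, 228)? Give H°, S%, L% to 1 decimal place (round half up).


Normalize: R'=106/255≈0.4157, G'=203/255≈0.7961, B'=228/255≈0.8941
Max=228/255, Min=106/255, Δ=Max-Min=122/255
L = (Max+Min)/2 = (228+106)/510 = 334/510 = 0.65490… → L = 65.5%
L > 0.5 → S = Δ/(2-Max-Min) = 122/(510-228-106) = 122/176 = 0.69318… → S = 69.3%
(the 1/255 factors cancel in S and H, so raw channel differences can be used)
Max is B' → H = 60 × ((R-G)/Δ + 4) = 60 × ((106-203)/122 + 4)
  -97/122 + 4 = -0.7950… + 4 = 3.2049…
  H = 60 × 3.2049… = 192.295…° → H = 192.3°
= HSL(192.3°, 69.3%, 65.5%)


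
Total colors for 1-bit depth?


Colors = 2^bits = 2^1
= 2 colors


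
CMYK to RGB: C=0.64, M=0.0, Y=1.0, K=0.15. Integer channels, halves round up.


R = 255 × (1-C) × (1-K) = 255 × 0.36 × 0.85 = 78.03 → 78
G = 255 × (1-M) × (1-K) = 255 × 1.00 × 0.85 = 216.75 → 217
B = 255 × (1-Y) × (1-K) = 255 × 0.00 × 0.85 = 0
= RGB(78, 217, 0)


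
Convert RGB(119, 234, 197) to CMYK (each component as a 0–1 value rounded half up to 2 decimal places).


R'=119/255≈0.4667, G'=234/255≈0.9176, B'=197/255≈0.7725
K = 1 - max(R',G',B') = 1 - 234/255 = 21/255 = 0.08235… → 0.08
(1-R'-K)/(1-K) simplifies to (max-R)/max with max = 234:
C = (234-119)/234 = 115/234 = 0.49145… → 0.49
M = (234-234)/234 = 0/234 = 0 → 0.00
Y = (234-197)/234 = 37/234 = 0.15811… → 0.16
= CMYK(0.49, 0.00, 0.16, 0.08)


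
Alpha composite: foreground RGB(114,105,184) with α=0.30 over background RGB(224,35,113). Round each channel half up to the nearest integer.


C = α×F + (1-α)×B, with 1-α = 0.70
R: 0.30×114 + 0.70×224 = 34.20 + 156.80 = 191.00 → 191
G: 0.30×105 + 0.70×35 = 31.50 + 24.50 = 56.00 → 56
B: 0.30×184 + 0.70×113 = 55.20 + 79.10 = 134.30 → 134
= RGB(191, 56, 134)


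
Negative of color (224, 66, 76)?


Invert: (255-R, 255-G, 255-B)
R: 255-224 = 31
G: 255-66 = 189
B: 255-76 = 179
= RGB(31, 189, 179)


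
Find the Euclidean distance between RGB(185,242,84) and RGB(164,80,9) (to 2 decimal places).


d = √[(R₁-R₂)² + (G₁-G₂)² + (B₁-B₂)²]
d = √[(185-164)² + (242-80)² + (84-9)²]
d = √[441 + 26244 + 5625]
d = √32310
d ≈ 179.75


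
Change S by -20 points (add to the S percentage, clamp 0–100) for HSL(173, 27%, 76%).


Original S = 27%
Adjustment = -20 percentage points
New S = 27 + (-20) = 7
Clamp to [0, 100] → 7
= HSL(173°, 7%, 76%)


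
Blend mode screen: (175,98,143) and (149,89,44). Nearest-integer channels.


Screen: C = 255 - (255-A)×(255-B)/255, rounded to nearest integer
R: 255 - (255-175)×(255-149)/255 = 255 - 8480/255 ≈ 255 - 33.255 = 221.745 → 222
G: 255 - (255-98)×(255-89)/255 = 255 - 26062/255 ≈ 255 - 102.204 = 152.796 → 153
B: 255 - (255-143)×(255-44)/255 = 255 - 23632/255 ≈ 255 - 92.675 = 162.325 → 162
= RGB(222, 153, 162)


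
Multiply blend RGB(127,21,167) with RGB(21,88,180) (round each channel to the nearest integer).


Multiply: C = A×B/255, rounded to nearest integer
R: 127×21/255 = 2667/255 ≈ 10.459 → 10
G: 21×88/255 = 1848/255 ≈ 7.247 → 7
B: 167×180/255 = 30060/255 ≈ 117.882 → 118
= RGB(10, 7, 118)


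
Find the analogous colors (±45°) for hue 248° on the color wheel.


Base hue: 248°
Left analog: (248 - 45) mod 360 = 203°
Right analog: (248 + 45) mod 360 = 293°
Analogous hues = 203° and 293°


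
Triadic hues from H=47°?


Triadic: equally spaced at 120° intervals
H1 = 47°
H2 = (47 + 120) mod 360 = 167°
H3 = (47 + 240) mod 360 = 287°
Triadic = 47°, 167°, 287°


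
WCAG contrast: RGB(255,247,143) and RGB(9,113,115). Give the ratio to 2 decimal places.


Linearize each sRGB channel c=v/255: c/12.92 if c ≤ 0.04045 else ((c+0.055)/1.055)^2.4
L = 0.2126×R_lin + 0.7152×G_lin + 0.0722×B_lin
Color 1 (255,247,143):
  R=255: 255/255≈1.0000 > 0.04045 → ((1.0000+0.055)/1.055)^2.4 ≈ 1.00000
  G=247: 247/255≈0.9686 > 0.04045 → ((0.9686+0.055)/1.055)^2.4 ≈ 0.93011
  B=143: 143/255≈0.5608 > 0.04045 → ((0.5608+0.055)/1.055)^2.4 ≈ 0.27468
  L1 = 0.2126×1.00000 + 0.7152×0.93011 + 0.0722×0.27468 ≈ 0.89765
Color 2 (9,113,115):
  R=9: 9/255≈0.0353 ≤ 0.04045 → 0.0353/12.92 ≈ 0.00273
  G=113: 113/255≈0.4431 > 0.04045 → ((0.4431+0.055)/1.055)^2.4 ≈ 0.16513
  B=115: 115/255≈0.4510 > 0.04045 → ((0.4510+0.055)/1.055)^2.4 ≈ 0.17144
  L2 = 0.2126×0.00273 + 0.7152×0.16513 + 0.0722×0.17144 ≈ 0.13106
Lighter = 0.89765, Darker = 0.13106
Ratio = (L_lighter + 0.05) / (L_darker + 0.05)
Ratio = (0.89765 + 0.05) / (0.13106 + 0.05) = 0.94765 / 0.18106 ≈ 5.2338
Ratio ≈ 5.23:1


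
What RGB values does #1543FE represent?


15 → 21 (R)
43 → 67 (G)
FE → 254 (B)
= RGB(21, 67, 254)


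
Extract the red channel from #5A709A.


Color: #5A709A
R = 5A = 90
G = 70 = 112
B = 9A = 154
Red = 90


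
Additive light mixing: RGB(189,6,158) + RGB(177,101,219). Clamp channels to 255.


Additive: each channel = min(255, C₁+C₂)
R: 189+177 = 366 → 255
G: 6+101 = 107 → 107
B: 158+219 = 377 → 255
= RGB(255, 107, 255)


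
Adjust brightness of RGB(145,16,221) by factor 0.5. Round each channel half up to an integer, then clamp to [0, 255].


Multiply each channel by 0.5, round half up, clamp to [0, 255]
R: 145×0.5 = 72.5 → round → 73
G: 16×0.5 = 8
B: 221×0.5 = 110.5 → round → 111
= RGB(73, 8, 111)


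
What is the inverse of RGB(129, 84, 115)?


Invert: (255-R, 255-G, 255-B)
R: 255-129 = 126
G: 255-84 = 171
B: 255-115 = 140
= RGB(126, 171, 140)


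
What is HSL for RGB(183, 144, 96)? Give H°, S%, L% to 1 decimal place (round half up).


Normalize: R'=183/255≈0.7176, G'=144/255≈0.5647, B'=96/255≈0.3765
Max=183/255, Min=96/255, Δ=Max-Min=87/255
L = (Max+Min)/2 = (183+96)/510 = 279/510 = 0.54705… → L = 54.7%
L > 0.5 → S = Δ/(2-Max-Min) = 87/(510-183-96) = 87/231 = 0.37662… → S = 37.7%
(the 1/255 factors cancel in S and H, so raw channel differences can be used)
Max is R' → H = 60 × (((G-B)/Δ) mod 6) = 60 × (((144-96)/87) mod 6)
  48/87 = 0.5517…
  H = 60 × 0.5517… = 33.103…° → H = 33.1°
= HSL(33.1°, 37.7%, 54.7%)


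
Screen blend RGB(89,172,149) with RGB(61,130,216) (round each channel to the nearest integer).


Screen: C = 255 - (255-A)×(255-B)/255, rounded to nearest integer
R: 255 - (255-89)×(255-61)/255 = 255 - 32204/255 ≈ 255 - 126.290 = 128.710 → 129
G: 255 - (255-172)×(255-130)/255 = 255 - 10375/255 ≈ 255 - 40.686 = 214.314 → 214
B: 255 - (255-149)×(255-216)/255 = 255 - 4134/255 ≈ 255 - 16.212 = 238.788 → 239
= RGB(129, 214, 239)


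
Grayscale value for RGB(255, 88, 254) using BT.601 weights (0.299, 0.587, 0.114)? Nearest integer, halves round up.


Gray = 0.299×R + 0.587×G + 0.114×B
Gray = 0.299×255 + 0.587×88 + 0.114×254
Gray = 76.245 + 51.656 + 28.956
Gray = 156.857 → round half up → 157
Gray = 157


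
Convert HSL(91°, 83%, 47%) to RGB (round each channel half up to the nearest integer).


H=91°, S=0.83, L=0.47
C = (1-|2L-1|)×S = (1-|-0.06|)×0.83 = 0.7802
H' = H/60 = 91/60 ≈ 1.5167; X = C×(1-|H' mod 2 - 1|) ≈ 0.3771
m = L - C/2 = 0.47 - 0.3901 = 0.0799
Sector ⌊H'⌋ = 1 → (R',G',B') = (≈0.3771, 0.7802, 0.0)
RGB = ((R'+m)×255, (G'+m)×255, (B'+m)×255) = (116.53415, 219.3255, 20.3745)
Round half up → RGB(117, 219, 20)


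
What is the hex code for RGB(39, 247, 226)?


R = 39 → 27 (hex)
G = 247 → F7 (hex)
B = 226 → E2 (hex)
Hex = #27F7E2


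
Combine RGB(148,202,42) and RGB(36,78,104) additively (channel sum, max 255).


Additive: each channel = min(255, C₁+C₂)
R: 148+36 = 184 → 184
G: 202+78 = 280 → 255
B: 42+104 = 146 → 146
= RGB(184, 255, 146)


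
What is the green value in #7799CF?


Color: #7799CF
R = 77 = 119
G = 99 = 153
B = CF = 207
Green = 153


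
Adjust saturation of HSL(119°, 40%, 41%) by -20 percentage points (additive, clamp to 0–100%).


Original S = 40%
Adjustment = -20 percentage points
New S = 40 + (-20) = 20
Clamp to [0, 100] → 20
= HSL(119°, 20%, 41%)


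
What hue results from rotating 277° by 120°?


New hue = (H + rotation) mod 360
New hue = (277 + 120) mod 360
= 397 mod 360
= 37°


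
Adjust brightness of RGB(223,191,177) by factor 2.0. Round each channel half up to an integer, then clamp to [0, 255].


Multiply each channel by 2.0, round half up, clamp to [0, 255]
R: 223×2.0 = 446 → clamp → 255
G: 191×2.0 = 382 → clamp → 255
B: 177×2.0 = 354 → clamp → 255
= RGB(255, 255, 255)


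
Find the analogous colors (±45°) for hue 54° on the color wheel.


Base hue: 54°
Left analog: (54 - 45) mod 360 = 9°
Right analog: (54 + 45) mod 360 = 99°
Analogous hues = 9° and 99°


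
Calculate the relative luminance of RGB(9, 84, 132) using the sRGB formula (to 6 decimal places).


Linearize each channel (sRGB transfer function): c = v/255; c_lin = c/12.92 if c ≤ 0.04045, else ((c+0.055)/1.055)^2.4
  R: 9/255 ≈ 0.035294 ≤ 0.04045 → 0.035294/12.92 ≈ 0.002732
  G: 84/255 ≈ 0.329412 > 0.04045 → ((0.329412+0.055)/1.055)^2.4 ≈ 0.088656
  B: 132/255 ≈ 0.517647 > 0.04045 → ((0.517647+0.055)/1.055)^2.4 ≈ 0.230740
R_lin = 0.002732, G_lin = 0.088656, B_lin = 0.230740
L = 0.2126×R + 0.7152×G + 0.0722×B
L = 0.2126×0.002732 + 0.7152×0.088656 + 0.0722×0.230740
L ≈ 0.080647


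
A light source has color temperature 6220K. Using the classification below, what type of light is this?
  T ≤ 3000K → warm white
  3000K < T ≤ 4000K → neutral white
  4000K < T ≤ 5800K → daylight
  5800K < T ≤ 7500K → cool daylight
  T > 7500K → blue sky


Temperature: 6220K
5800K < 6220K ≤ 7500K → cool daylight
Classification: cool daylight


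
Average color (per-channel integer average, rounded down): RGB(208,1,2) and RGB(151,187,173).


Midpoint: each channel = ⌊(C₁+C₂)/2⌋
R: ⌊(208+151)/2⌋ = 179
G: ⌊(1+187)/2⌋ = 94
B: ⌊(2+173)/2⌋ = 87
= RGB(179, 94, 87)


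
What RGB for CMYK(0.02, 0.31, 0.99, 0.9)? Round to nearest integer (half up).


R = 255 × (1-C) × (1-K) = 255 × 0.98 × 0.10 = 24.99 → 25
G = 255 × (1-M) × (1-K) = 255 × 0.69 × 0.10 = 17.595 → 18
B = 255 × (1-Y) × (1-K) = 255 × 0.01 × 0.10 = 0.255 → 0
= RGB(25, 18, 0)


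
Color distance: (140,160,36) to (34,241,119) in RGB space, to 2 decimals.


d = √[(R₁-R₂)² + (G₁-G₂)² + (B₁-B₂)²]
d = √[(140-34)² + (160-241)² + (36-119)²]
d = √[11236 + 6561 + 6889]
d = √24686
d ≈ 157.12


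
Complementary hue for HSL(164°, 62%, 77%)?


Complement = opposite side of color wheel = hue + 180°
H' = (164 + 180) mod 360 = 344°
S and L unchanged.
= HSL(344°, 62%, 77%)


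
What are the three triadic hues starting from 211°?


Triadic: equally spaced at 120° intervals
H1 = 211°
H2 = (211 + 120) mod 360 = 331°
H3 = (211 + 240) mod 360 = 91°
Triadic = 211°, 331°, 91°


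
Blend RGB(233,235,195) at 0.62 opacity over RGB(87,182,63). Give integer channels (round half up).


C = α×F + (1-α)×B, with 1-α = 0.38
R: 0.62×233 + 0.38×87 = 144.46 + 33.06 = 177.52 → 178
G: 0.62×235 + 0.38×182 = 145.70 + 69.16 = 214.86 → 215
B: 0.62×195 + 0.38×63 = 120.90 + 23.94 = 144.84 → 145
= RGB(178, 215, 145)


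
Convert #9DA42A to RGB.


9D → 157 (R)
A4 → 164 (G)
2A → 42 (B)
= RGB(157, 164, 42)


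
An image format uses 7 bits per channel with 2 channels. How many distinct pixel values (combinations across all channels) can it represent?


Total bits = 7 bits/channel × 2 channels = 14 bits
Distinct pixel values = 2^14
= 16,384 pixel values


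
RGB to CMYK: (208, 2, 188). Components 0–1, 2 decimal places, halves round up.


R'=208/255≈0.8157, G'=2/255≈0.0078, B'=188/255≈0.7373
K = 1 - max(R',G',B') = 1 - 208/255 = 47/255 = 0.18431… → 0.18
(1-R'-K)/(1-K) simplifies to (max-R)/max with max = 208:
C = (208-208)/208 = 0/208 = 0 → 0.00
M = (208-2)/208 = 206/208 = 0.99038… → 0.99
Y = (208-188)/208 = 20/208 = 0.09615… → 0.10
= CMYK(0.00, 0.99, 0.10, 0.18)


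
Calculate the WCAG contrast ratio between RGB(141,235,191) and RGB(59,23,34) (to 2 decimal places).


Linearize each sRGB channel c=v/255: c/12.92 if c ≤ 0.04045 else ((c+0.055)/1.055)^2.4
L = 0.2126×R_lin + 0.7152×G_lin + 0.0722×B_lin
Color 1 (141,235,191):
  R=141: 141/255≈0.5529 > 0.04045 → ((0.5529+0.055)/1.055)^2.4 ≈ 0.26636
  G=235: 235/255≈0.9216 > 0.04045 → ((0.9216+0.055)/1.055)^2.4 ≈ 0.83077
  B=191: 191/255≈0.7490 > 0.04045 → ((0.7490+0.055)/1.055)^2.4 ≈ 0.52100
  L1 = 0.2126×0.26636 + 0.7152×0.83077 + 0.0722×0.52100 ≈ 0.68841
Color 2 (59,23,34):
  R=59: 59/255≈0.2314 > 0.04045 → ((0.2314+0.055)/1.055)^2.4 ≈ 0.04374
  G=23: 23/255≈0.0902 > 0.04045 → ((0.0902+0.055)/1.055)^2.4 ≈ 0.00857
  B=34: 34/255≈0.1333 > 0.04045 → ((0.1333+0.055)/1.055)^2.4 ≈ 0.01600
  L2 = 0.2126×0.04374 + 0.7152×0.00857 + 0.0722×0.01600 ≈ 0.01658
Lighter = 0.68841, Darker = 0.01658
Ratio = (L_lighter + 0.05) / (L_darker + 0.05)
Ratio = (0.68841 + 0.05) / (0.01658 + 0.05) = 0.73841 / 0.06658 ≈ 11.0904
Ratio ≈ 11.09:1


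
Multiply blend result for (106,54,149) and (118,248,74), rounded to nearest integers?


Multiply: C = A×B/255, rounded to nearest integer
R: 106×118/255 = 12508/255 ≈ 49.051 → 49
G: 54×248/255 = 13392/255 ≈ 52.518 → 53
B: 149×74/255 = 11026/255 ≈ 43.239 → 43
= RGB(49, 53, 43)


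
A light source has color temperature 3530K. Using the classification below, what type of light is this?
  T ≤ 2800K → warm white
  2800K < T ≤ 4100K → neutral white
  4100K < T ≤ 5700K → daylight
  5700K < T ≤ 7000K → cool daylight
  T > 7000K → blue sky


Temperature: 3530K
2800K < 3530K ≤ 4100K → neutral white
Classification: neutral white


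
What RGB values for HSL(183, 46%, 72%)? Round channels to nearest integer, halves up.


H=183°, S=0.46, L=0.72
C = (1-|2L-1|)×S = (1-|0.44|)×0.46 = 0.2576
H' = H/60 = 183/60 ≈ 3.0500; X = C×(1-|H' mod 2 - 1|) = 0.24472
m = L - C/2 = 0.72 - 0.1288 = 0.5912
Sector ⌊H'⌋ = 3 → (R',G',B') = (0.0, 0.24472, 0.2576)
RGB = ((R'+m)×255, (G'+m)×255, (B'+m)×255) = (150.756, 213.1596, 216.444)
Round half up → RGB(151, 213, 216)


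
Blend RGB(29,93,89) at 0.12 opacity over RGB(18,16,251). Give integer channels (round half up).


C = α×F + (1-α)×B, with 1-α = 0.88
R: 0.12×29 + 0.88×18 = 3.48 + 15.84 = 19.32 → 19
G: 0.12×93 + 0.88×16 = 11.16 + 14.08 = 25.24 → 25
B: 0.12×89 + 0.88×251 = 10.68 + 220.88 = 231.56 → 232
= RGB(19, 25, 232)


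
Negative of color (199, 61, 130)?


Invert: (255-R, 255-G, 255-B)
R: 255-199 = 56
G: 255-61 = 194
B: 255-130 = 125
= RGB(56, 194, 125)


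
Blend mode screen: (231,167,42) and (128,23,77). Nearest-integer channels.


Screen: C = 255 - (255-A)×(255-B)/255, rounded to nearest integer
R: 255 - (255-231)×(255-128)/255 = 255 - 3048/255 ≈ 255 - 11.953 = 243.047 → 243
G: 255 - (255-167)×(255-23)/255 = 255 - 20416/255 ≈ 255 - 80.063 = 174.937 → 175
B: 255 - (255-42)×(255-77)/255 = 255 - 37914/255 ≈ 255 - 148.682 = 106.318 → 106
= RGB(243, 175, 106)


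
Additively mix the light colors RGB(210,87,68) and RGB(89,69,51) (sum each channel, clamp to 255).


Additive: each channel = min(255, C₁+C₂)
R: 210+89 = 299 → 255
G: 87+69 = 156 → 156
B: 68+51 = 119 → 119
= RGB(255, 156, 119)


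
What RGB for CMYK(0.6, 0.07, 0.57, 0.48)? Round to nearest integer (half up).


R = 255 × (1-C) × (1-K) = 255 × 0.40 × 0.52 = 53.04 → 53
G = 255 × (1-M) × (1-K) = 255 × 0.93 × 0.52 = 123.318 → 123
B = 255 × (1-Y) × (1-K) = 255 × 0.43 × 0.52 = 57.018 → 57
= RGB(53, 123, 57)


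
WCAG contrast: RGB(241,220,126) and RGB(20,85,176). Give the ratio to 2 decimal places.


Linearize each sRGB channel c=v/255: c/12.92 if c ≤ 0.04045 else ((c+0.055)/1.055)^2.4
L = 0.2126×R_lin + 0.7152×G_lin + 0.0722×B_lin
Color 1 (241,220,126):
  R=241: 241/255≈0.9451 > 0.04045 → ((0.9451+0.055)/1.055)^2.4 ≈ 0.87962
  G=220: 220/255≈0.8627 > 0.04045 → ((0.8627+0.055)/1.055)^2.4 ≈ 0.71569
  B=126: 126/255≈0.4941 > 0.04045 → ((0.4941+0.055)/1.055)^2.4 ≈ 0.20864
  L1 = 0.2126×0.87962 + 0.7152×0.71569 + 0.0722×0.20864 ≈ 0.71394
Color 2 (20,85,176):
  R=20: 20/255≈0.0784 > 0.04045 → ((0.0784+0.055)/1.055)^2.4 ≈ 0.00700
  G=85: 85/255≈0.3333 > 0.04045 → ((0.3333+0.055)/1.055)^2.4 ≈ 0.09084
  B=176: 176/255≈0.6902 > 0.04045 → ((0.6902+0.055)/1.055)^2.4 ≈ 0.43415
  L2 = 0.2126×0.00700 + 0.7152×0.09084 + 0.0722×0.43415 ≈ 0.09780
Lighter = 0.71394, Darker = 0.09780
Ratio = (L_lighter + 0.05) / (L_darker + 0.05)
Ratio = (0.71394 + 0.05) / (0.09780 + 0.05) = 0.76394 / 0.14780 ≈ 5.1686
Ratio ≈ 5.17:1


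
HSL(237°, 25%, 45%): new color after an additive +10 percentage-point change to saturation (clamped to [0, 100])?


Original S = 25%
Adjustment = +10 percentage points
New S = 25 + (10) = 35
Clamp to [0, 100] → 35
= HSL(237°, 35%, 45%)


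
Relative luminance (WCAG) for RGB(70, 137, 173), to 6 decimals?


Linearize each channel (sRGB transfer function): c = v/255; c_lin = c/12.92 if c ≤ 0.04045, else ((c+0.055)/1.055)^2.4
  R: 70/255 ≈ 0.274510 > 0.04045 → ((0.274510+0.055)/1.055)^2.4 ≈ 0.061246
  G: 137/255 ≈ 0.537255 > 0.04045 → ((0.537255+0.055)/1.055)^2.4 ≈ 0.250158
  B: 173/255 ≈ 0.678431 > 0.04045 → ((0.678431+0.055)/1.055)^2.4 ≈ 0.417885
R_lin = 0.061246, G_lin = 0.250158, B_lin = 0.417885
L = 0.2126×R + 0.7152×G + 0.0722×B
L = 0.2126×0.061246 + 0.7152×0.250158 + 0.0722×0.417885
L ≈ 0.222105


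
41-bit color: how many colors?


Colors = 2^bits = 2^41
= 2,199,023,255,552 colors


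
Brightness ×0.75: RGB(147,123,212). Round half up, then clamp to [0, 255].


Multiply each channel by 0.75, round half up, clamp to [0, 255]
R: 147×0.75 = 110.25 → round → 110
G: 123×0.75 = 92.25 → round → 92
B: 212×0.75 = 159
= RGB(110, 92, 159)


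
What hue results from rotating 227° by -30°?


New hue = (H + rotation) mod 360
New hue = (227 -30) mod 360
= 197 mod 360
= 197°


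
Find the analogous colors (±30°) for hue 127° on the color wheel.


Base hue: 127°
Left analog: (127 - 30) mod 360 = 97°
Right analog: (127 + 30) mod 360 = 157°
Analogous hues = 97° and 157°


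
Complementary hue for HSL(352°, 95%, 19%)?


Complement = opposite side of color wheel = hue + 180°
H' = (352 + 180) mod 360 = 172°
S and L unchanged.
= HSL(172°, 95%, 19%)


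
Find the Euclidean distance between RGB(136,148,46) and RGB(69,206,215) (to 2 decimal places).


d = √[(R₁-R₂)² + (G₁-G₂)² + (B₁-B₂)²]
d = √[(136-69)² + (148-206)² + (46-215)²]
d = √[4489 + 3364 + 28561]
d = √36414
d ≈ 190.82


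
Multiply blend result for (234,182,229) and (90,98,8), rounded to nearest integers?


Multiply: C = A×B/255, rounded to nearest integer
R: 234×90/255 = 21060/255 ≈ 82.588 → 83
G: 182×98/255 = 17836/255 ≈ 69.945 → 70
B: 229×8/255 = 1832/255 ≈ 7.184 → 7
= RGB(83, 70, 7)


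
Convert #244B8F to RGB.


24 → 36 (R)
4B → 75 (G)
8F → 143 (B)
= RGB(36, 75, 143)


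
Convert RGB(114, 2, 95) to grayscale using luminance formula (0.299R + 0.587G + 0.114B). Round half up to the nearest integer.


Gray = 0.299×R + 0.587×G + 0.114×B
Gray = 0.299×114 + 0.587×2 + 0.114×95
Gray = 34.086 + 1.174 + 10.830
Gray = 46.090 → round half up → 46
Gray = 46


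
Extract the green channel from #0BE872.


Color: #0BE872
R = 0B = 11
G = E8 = 232
B = 72 = 114
Green = 232


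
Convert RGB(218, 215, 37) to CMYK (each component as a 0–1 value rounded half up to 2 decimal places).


R'=218/255≈0.8549, G'=215/255≈0.8431, B'=37/255≈0.1451
K = 1 - max(R',G',B') = 1 - 218/255 = 37/255 = 0.14509… → 0.15
(1-R'-K)/(1-K) simplifies to (max-R)/max with max = 218:
C = (218-218)/218 = 0/218 = 0 → 0.00
M = (218-215)/218 = 3/218 = 0.01376… → 0.01
Y = (218-37)/218 = 181/218 = 0.83027… → 0.83
= CMYK(0.00, 0.01, 0.83, 0.15)


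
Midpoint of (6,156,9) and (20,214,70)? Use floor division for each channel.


Midpoint: each channel = ⌊(C₁+C₂)/2⌋
R: ⌊(6+20)/2⌋ = 13
G: ⌊(156+214)/2⌋ = 185
B: ⌊(9+70)/2⌋ = 39
= RGB(13, 185, 39)


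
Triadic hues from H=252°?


Triadic: equally spaced at 120° intervals
H1 = 252°
H2 = (252 + 120) mod 360 = 12°
H3 = (252 + 240) mod 360 = 132°
Triadic = 252°, 12°, 132°


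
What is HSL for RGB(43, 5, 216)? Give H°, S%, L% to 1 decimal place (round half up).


Normalize: R'=43/255≈0.1686, G'=5/255≈0.0196, B'=216/255≈0.8471
Max=216/255, Min=5/255, Δ=Max-Min=211/255
L = (Max+Min)/2 = (216+5)/510 = 221/510 = 0.43333… → L = 43.3%
L ≤ 0.5 → S = Δ/(Max+Min) = 211/(216+5) = 211/221 = 0.95475… → S = 95.5%
(the 1/255 factors cancel in S and H, so raw channel differences can be used)
Max is B' → H = 60 × ((R-G)/Δ + 4) = 60 × ((43-5)/211 + 4)
  38/211 + 4 = 0.1800… + 4 = 4.1800…
  H = 60 × 4.1800… = 250.805…° → H = 250.8°
= HSL(250.8°, 95.5%, 43.3%)


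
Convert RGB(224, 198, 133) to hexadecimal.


R = 224 → E0 (hex)
G = 198 → C6 (hex)
B = 133 → 85 (hex)
Hex = #E0C685


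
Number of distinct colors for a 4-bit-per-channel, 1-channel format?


Total bits = 4 bits/channel × 1 channels = 4 bits
Distinct colors = 2^4
= 16 colors


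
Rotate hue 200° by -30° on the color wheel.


New hue = (H + rotation) mod 360
New hue = (200 -30) mod 360
= 170 mod 360
= 170°


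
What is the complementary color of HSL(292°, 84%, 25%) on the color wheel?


Complement = opposite side of color wheel = hue + 180°
H' = (292 + 180) mod 360 = 112°
S and L unchanged.
= HSL(112°, 84%, 25%)


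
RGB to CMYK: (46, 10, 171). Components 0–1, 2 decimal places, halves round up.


R'=46/255≈0.1804, G'=10/255≈0.0392, B'=171/255≈0.6706
K = 1 - max(R',G',B') = 1 - 171/255 = 84/255 = 0.32941… → 0.33
(1-R'-K)/(1-K) simplifies to (max-R)/max with max = 171:
C = (171-46)/171 = 125/171 = 0.73099… → 0.73
M = (171-10)/171 = 161/171 = 0.94152… → 0.94
Y = (171-171)/171 = 0/171 = 0 → 0.00
= CMYK(0.73, 0.94, 0.00, 0.33)


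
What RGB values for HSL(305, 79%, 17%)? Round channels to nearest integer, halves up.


H=305°, S=0.79, L=0.17
C = (1-|2L-1|)×S = (1-|-0.66|)×0.79 = 0.2686
H' = H/60 = 305/60 ≈ 5.0833; X = C×(1-|H' mod 2 - 1|) ≈ 0.2462
m = L - C/2 = 0.17 - 0.1343 = 0.0357
Sector ⌊H'⌋ = 5 → (R',G',B') = (0.2686, 0.0, ≈0.2462)
RGB = ((R'+m)×255, (G'+m)×255, (B'+m)×255) = (77.5965, 9.1035, 71.88875)
Round half up → RGB(78, 9, 72)


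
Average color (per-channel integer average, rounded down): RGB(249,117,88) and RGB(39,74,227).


Midpoint: each channel = ⌊(C₁+C₂)/2⌋
R: ⌊(249+39)/2⌋ = 144
G: ⌊(117+74)/2⌋ = 95
B: ⌊(88+227)/2⌋ = 157
= RGB(144, 95, 157)


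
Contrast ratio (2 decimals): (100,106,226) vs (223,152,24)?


Linearize each sRGB channel c=v/255: c/12.92 if c ≤ 0.04045 else ((c+0.055)/1.055)^2.4
L = 0.2126×R_lin + 0.7152×G_lin + 0.0722×B_lin
Color 1 (100,106,226):
  R=100: 100/255≈0.3922 > 0.04045 → ((0.3922+0.055)/1.055)^2.4 ≈ 0.12744
  G=106: 106/255≈0.4157 > 0.04045 → ((0.4157+0.055)/1.055)^2.4 ≈ 0.14413
  B=226: 226/255≈0.8863 > 0.04045 → ((0.8863+0.055)/1.055)^2.4 ≈ 0.76052
  L1 = 0.2126×0.12744 + 0.7152×0.14413 + 0.0722×0.76052 ≈ 0.18508
Color 2 (223,152,24):
  R=223: 223/255≈0.8745 > 0.04045 → ((0.8745+0.055)/1.055)^2.4 ≈ 0.73791
  G=152: 152/255≈0.5961 > 0.04045 → ((0.5961+0.055)/1.055)^2.4 ≈ 0.31399
  B=24: 24/255≈0.0941 > 0.04045 → ((0.0941+0.055)/1.055)^2.4 ≈ 0.00913
  L2 = 0.2126×0.73791 + 0.7152×0.31399 + 0.0722×0.00913 ≈ 0.38210
Lighter = 0.38210, Darker = 0.18508
Ratio = (L_lighter + 0.05) / (L_darker + 0.05)
Ratio = (0.38210 + 0.05) / (0.18508 + 0.05) = 0.43210 / 0.23508 ≈ 1.8381
Ratio ≈ 1.84:1


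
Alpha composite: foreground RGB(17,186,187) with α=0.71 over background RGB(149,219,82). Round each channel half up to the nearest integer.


C = α×F + (1-α)×B, with 1-α = 0.29
R: 0.71×17 + 0.29×149 = 12.07 + 43.21 = 55.28 → 55
G: 0.71×186 + 0.29×219 = 132.06 + 63.51 = 195.57 → 196
B: 0.71×187 + 0.29×82 = 132.77 + 23.78 = 156.55 → 157
= RGB(55, 196, 157)
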